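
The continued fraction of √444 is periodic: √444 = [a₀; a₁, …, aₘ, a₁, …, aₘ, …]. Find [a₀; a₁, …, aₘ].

a₀ = ⌊√444⌋ = 21.
With m₀=0, d₀=1 and mₖ₊₁ = dₖaₖ − mₖ, dₖ₊₁ = (n − mₖ₊₁²)/dₖ, aₖ₊₁ = ⌊(a₀+mₖ₊₁)/dₖ₊₁⌋:
  k=1: m=21, d=3, a=14
  k=2: m=21, d=1, a=42
d=1 and a=2a₀=42 at k=2, so the next step gives (m, d) = (21, 3) again — its k=1 value — and the period has length 2.

[21; 14, 42]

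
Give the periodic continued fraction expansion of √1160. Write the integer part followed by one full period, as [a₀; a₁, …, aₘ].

[34; 17, 68]

a₀ = ⌊√1160⌋ = 34.
With m₀=0, d₀=1 and mₖ₊₁ = dₖaₖ − mₖ, dₖ₊₁ = (n − mₖ₊₁²)/dₖ, aₖ₊₁ = ⌊(a₀+mₖ₊₁)/dₖ₊₁⌋:
  k=1: m=34, d=4, a=17
  k=2: m=34, d=1, a=68
d=1 and a=2a₀=68 at k=2, so the next step gives (m, d) = (34, 4) again — its k=1 value — and the period has length 2.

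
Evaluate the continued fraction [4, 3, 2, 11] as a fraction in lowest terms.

Using pₖ = aₖpₖ₋₁ + pₖ₋₂ and qₖ = aₖqₖ₋₁ + qₖ₋₂:
  k=0: a=4, p=4, q=1
  k=1: a=3, p=13, q=3
  k=2: a=2, p=30, q=7
  k=3: a=11, p=343, q=80

343/80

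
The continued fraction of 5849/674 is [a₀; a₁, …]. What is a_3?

9

5849 = 8·674 + 457   →  a_0 = 8
674 = 1·457 + 217   →  a_1 = 1
457 = 2·217 + 23   →  a_2 = 2
217 = 9·23 + 10   →  a_3 = 9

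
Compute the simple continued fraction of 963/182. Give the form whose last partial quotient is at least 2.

963 = 5*182 + 53
182 = 3*53 + 23
53 = 2*23 + 7
23 = 3*7 + 2
7 = 3*2 + 1
2 = 2*1 + 0  (stop)
So 963/182 = [5; 3, 2, 3, 3, 2].

[5; 3, 2, 3, 3, 2]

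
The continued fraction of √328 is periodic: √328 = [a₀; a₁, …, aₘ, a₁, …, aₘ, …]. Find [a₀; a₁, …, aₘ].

[18; 9, 36]

a₀ = ⌊√328⌋ = 18.
With m₀=0, d₀=1 and mₖ₊₁ = dₖaₖ − mₖ, dₖ₊₁ = (n − mₖ₊₁²)/dₖ, aₖ₊₁ = ⌊(a₀+mₖ₊₁)/dₖ₊₁⌋:
  k=1: m=18, d=4, a=9
  k=2: m=18, d=1, a=36
d=1 and a=2a₀=36 at k=2, so the next step gives (m, d) = (18, 4) again — its k=1 value — and the period has length 2.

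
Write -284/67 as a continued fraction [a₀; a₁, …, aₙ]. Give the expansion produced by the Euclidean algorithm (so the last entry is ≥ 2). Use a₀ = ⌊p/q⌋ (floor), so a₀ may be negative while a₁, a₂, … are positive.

[-5; 1, 3, 5, 3]

-284 = -5·67 + 51
67 = 1·51 + 16
51 = 3·16 + 3
16 = 5·3 + 1
3 = 3·1 + 0  (stop)
So -284/67 = [-5; 1, 3, 5, 3].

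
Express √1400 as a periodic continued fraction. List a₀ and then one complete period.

[37; 2, 2, 2, 74]

a₀ = ⌊√1400⌋ = 37.
With m₀=0, d₀=1 and mₖ₊₁ = dₖaₖ − mₖ, dₖ₊₁ = (n − mₖ₊₁²)/dₖ, aₖ₊₁ = ⌊(a₀+mₖ₊₁)/dₖ₊₁⌋:
  k=1: m=37, d=31, a=2
  k=2: m=25, d=25, a=2
  k=3: m=25, d=31, a=2
  k=4: m=37, d=1, a=74
d=1 and a=2a₀=74 at k=4, so the next step gives (m, d) = (37, 31) again — its k=1 value — and the period has length 4.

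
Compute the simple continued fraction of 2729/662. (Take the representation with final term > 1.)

[4; 8, 5, 1, 3, 1, 2]

2729 = 4·662 + 81
662 = 8·81 + 14
81 = 5·14 + 11
14 = 1·11 + 3
11 = 3·3 + 2
3 = 1·2 + 1
2 = 2·1 + 0  (stop)
So 2729/662 = [4; 8, 5, 1, 3, 1, 2].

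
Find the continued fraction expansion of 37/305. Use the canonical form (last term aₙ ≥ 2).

37 = 0·305 + 37
305 = 8·37 + 9
37 = 4·9 + 1
9 = 9·1 + 0  (stop)
So 37/305 = [0; 8, 4, 9].

[0; 8, 4, 9]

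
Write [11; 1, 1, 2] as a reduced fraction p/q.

58/5

Fold from the inside: start with 2/1.
  1 + 1/2 = 3/2
  1 + 2/3 = 5/3
  11 + 3/5 = 58/5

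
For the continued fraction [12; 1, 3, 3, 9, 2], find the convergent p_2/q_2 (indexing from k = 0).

51/4

Using pₖ = aₖpₖ₋₁ + pₖ₋₂, qₖ = aₖqₖ₋₁ + qₖ₋₂ (with p₋₁=1, p₋₂=0, q₋₁=0, q₋₂=1):
  k=0: a=12, p=12, q=1
  k=1: a=1, p=13, q=1
  k=2: a=3, p=51, q=4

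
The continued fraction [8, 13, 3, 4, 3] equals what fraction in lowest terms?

4514/559

Fold from the inside: start with 3/1.
  4 + 1/3 = 13/3
  3 + 3/13 = 42/13
  13 + 13/42 = 559/42
  8 + 42/559 = 4514/559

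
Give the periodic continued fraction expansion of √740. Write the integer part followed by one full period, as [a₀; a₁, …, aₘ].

[27; 4, 1, 12, 1, 4, 54]

a₀ = ⌊√740⌋ = 27.
With m₀=0, d₀=1 and mₖ₊₁ = dₖaₖ − mₖ, dₖ₊₁ = (n − mₖ₊₁²)/dₖ, aₖ₊₁ = ⌊(a₀+mₖ₊₁)/dₖ₊₁⌋:
  k=1: m=27, d=11, a=4
  k=2: m=17, d=41, a=1
  k=3: m=24, d=4, a=12
  k=4: m=24, d=41, a=1
  k=5: m=17, d=11, a=4
  k=6: m=27, d=1, a=54
d=1 and a=2a₀=54 at k=6, so the next step gives (m, d) = (27, 11) again — its k=1 value — and the period has length 6.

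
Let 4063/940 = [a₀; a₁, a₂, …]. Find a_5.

2

4063 = 4·940 + 303   →  a_0 = 4
940 = 3·303 + 31   →  a_1 = 3
303 = 9·31 + 24   →  a_2 = 9
31 = 1·24 + 7   →  a_3 = 1
24 = 3·7 + 3   →  a_4 = 3
7 = 2·3 + 1   →  a_5 = 2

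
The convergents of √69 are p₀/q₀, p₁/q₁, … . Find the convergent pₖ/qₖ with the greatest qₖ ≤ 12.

83/10

√69 = [8; 3, 3, 1, 4, 1, 3, 3, 16, …] (period length 8).
Convergents:
  p_0/q_0 = 8/1
  p_1/q_1 = 25/3
  p_2/q_2 = 83/10
  p_3/q_3 = 108/13
q_2 = 10 ≤ 12 < 13 = q_3, so the answer is 83/10.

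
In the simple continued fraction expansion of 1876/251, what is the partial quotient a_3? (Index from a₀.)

6

1876 = 7·251 + 119   →  a_0 = 7
251 = 2·119 + 13   →  a_1 = 2
119 = 9·13 + 2   →  a_2 = 9
13 = 6·2 + 1   →  a_3 = 6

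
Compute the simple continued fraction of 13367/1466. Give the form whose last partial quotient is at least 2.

[9; 8, 2, 9, 9]

13367 = 9×1466 + 173
1466 = 8×173 + 82
173 = 2×82 + 9
82 = 9×9 + 1
9 = 9×1 + 0  (stop)
So 13367/1466 = [9; 8, 2, 9, 9].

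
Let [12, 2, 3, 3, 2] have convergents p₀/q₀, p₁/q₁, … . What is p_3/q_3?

286/23

Using pₖ = aₖpₖ₋₁ + pₖ₋₂, qₖ = aₖqₖ₋₁ + qₖ₋₂ (with p₋₁=1, p₋₂=0, q₋₁=0, q₋₂=1):
  k=0: a=12, p=12, q=1
  k=1: a=2, p=25, q=2
  k=2: a=3, p=87, q=7
  k=3: a=3, p=286, q=23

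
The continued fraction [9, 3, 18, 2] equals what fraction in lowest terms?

1054/113

Fold from the inside: start with 2/1.
  18 + 1/2 = 37/2
  3 + 2/37 = 113/37
  9 + 37/113 = 1054/113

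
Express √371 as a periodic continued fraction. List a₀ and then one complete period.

[19; 3, 1, 4, 1, 3, 38]

a₀ = ⌊√371⌋ = 19.
With m₀=0, d₀=1 and mₖ₊₁ = dₖaₖ − mₖ, dₖ₊₁ = (n − mₖ₊₁²)/dₖ, aₖ₊₁ = ⌊(a₀+mₖ₊₁)/dₖ₊₁⌋:
  k=1: m=19, d=10, a=3
  k=2: m=11, d=25, a=1
  k=3: m=14, d=7, a=4
  k=4: m=14, d=25, a=1
  k=5: m=11, d=10, a=3
  k=6: m=19, d=1, a=38
d=1 and a=2a₀=38 at k=6, so the next step gives (m, d) = (19, 10) again — its k=1 value — and the period has length 6.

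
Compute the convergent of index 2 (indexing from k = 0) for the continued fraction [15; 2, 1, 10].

Using pₖ = aₖpₖ₋₁ + pₖ₋₂, qₖ = aₖqₖ₋₁ + qₖ₋₂ (with p₋₁=1, p₋₂=0, q₋₁=0, q₋₂=1):
  k=0: a=15, p=15, q=1
  k=1: a=2, p=31, q=2
  k=2: a=1, p=46, q=3

46/3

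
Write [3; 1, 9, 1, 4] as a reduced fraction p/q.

211/54

Using pₖ = aₖpₖ₋₁ + pₖ₋₂ and qₖ = aₖqₖ₋₁ + qₖ₋₂:
  k=0: a=3, p=3, q=1
  k=1: a=1, p=4, q=1
  k=2: a=9, p=39, q=10
  k=3: a=1, p=43, q=11
  k=4: a=4, p=211, q=54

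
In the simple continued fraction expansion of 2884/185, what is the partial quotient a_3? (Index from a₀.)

2884 = 15·185 + 109   →  a_0 = 15
185 = 1·109 + 76   →  a_1 = 1
109 = 1·76 + 33   →  a_2 = 1
76 = 2·33 + 10   →  a_3 = 2

2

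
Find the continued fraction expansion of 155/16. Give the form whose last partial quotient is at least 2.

[9; 1, 2, 5]

155 = 9*16 + 11
16 = 1*11 + 5
11 = 2*5 + 1
5 = 5*1 + 0  (stop)
So 155/16 = [9; 1, 2, 5].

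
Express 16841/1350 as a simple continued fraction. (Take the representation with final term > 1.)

[12; 2, 9, 2, 2, 1, 9]

16841 = 12*1350 + 641
1350 = 2*641 + 68
641 = 9*68 + 29
68 = 2*29 + 10
29 = 2*10 + 9
10 = 1*9 + 1
9 = 9*1 + 0  (stop)
So 16841/1350 = [12; 2, 9, 2, 2, 1, 9].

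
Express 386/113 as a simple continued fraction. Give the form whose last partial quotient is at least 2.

386 = 3·113 + 47
113 = 2·47 + 19
47 = 2·19 + 9
19 = 2·9 + 1
9 = 9·1 + 0  (stop)
So 386/113 = [3; 2, 2, 2, 9].

[3; 2, 2, 2, 9]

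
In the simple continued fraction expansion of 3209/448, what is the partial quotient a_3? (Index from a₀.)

3

3209 = 7·448 + 73   →  a_0 = 7
448 = 6·73 + 10   →  a_1 = 6
73 = 7·10 + 3   →  a_2 = 7
10 = 3·3 + 1   →  a_3 = 3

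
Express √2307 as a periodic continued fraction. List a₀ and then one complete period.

a₀ = ⌊√2307⌋ = 48.
With m₀=0, d₀=1 and mₖ₊₁ = dₖaₖ − mₖ, dₖ₊₁ = (n − mₖ₊₁²)/dₖ, aₖ₊₁ = ⌊(a₀+mₖ₊₁)/dₖ₊₁⌋:
  k=1: m=48, d=3, a=32
  k=2: m=48, d=1, a=96
d=1 and a=2a₀=96 at k=2, so the next step gives (m, d) = (48, 3) again — its k=1 value — and the period has length 2.

[48; 32, 96]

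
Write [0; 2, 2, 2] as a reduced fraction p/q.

5/12

Using pₖ = aₖpₖ₋₁ + pₖ₋₂ and qₖ = aₖqₖ₋₁ + qₖ₋₂:
  k=0: a=0, p=0, q=1
  k=1: a=2, p=1, q=2
  k=2: a=2, p=2, q=5
  k=3: a=2, p=5, q=12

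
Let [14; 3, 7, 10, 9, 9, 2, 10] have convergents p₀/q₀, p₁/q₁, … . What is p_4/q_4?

Using pₖ = aₖpₖ₋₁ + pₖ₋₂, qₖ = aₖqₖ₋₁ + qₖ₋₂ (with p₋₁=1, p₋₂=0, q₋₁=0, q₋₂=1):
  k=0: a=14, p=14, q=1
  k=1: a=3, p=43, q=3
  k=2: a=7, p=315, q=22
  k=3: a=10, p=3193, q=223
  k=4: a=9, p=29052, q=2029

29052/2029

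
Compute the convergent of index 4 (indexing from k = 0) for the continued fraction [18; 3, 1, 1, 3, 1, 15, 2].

457/25

Using pₖ = aₖpₖ₋₁ + pₖ₋₂, qₖ = aₖqₖ₋₁ + qₖ₋₂ (with p₋₁=1, p₋₂=0, q₋₁=0, q₋₂=1):
  k=0: a=18, p=18, q=1
  k=1: a=3, p=55, q=3
  k=2: a=1, p=73, q=4
  k=3: a=1, p=128, q=7
  k=4: a=3, p=457, q=25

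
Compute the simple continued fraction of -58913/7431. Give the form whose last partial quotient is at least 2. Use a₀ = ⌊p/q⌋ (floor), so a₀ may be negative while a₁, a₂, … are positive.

[-8; 13, 1, 8, 14, 1, 3]

-58913 = -8·7431 + 535
7431 = 13·535 + 476
535 = 1·476 + 59
476 = 8·59 + 4
59 = 14·4 + 3
4 = 1·3 + 1
3 = 3·1 + 0  (stop)
So -58913/7431 = [-8; 13, 1, 8, 14, 1, 3].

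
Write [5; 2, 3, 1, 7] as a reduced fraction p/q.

381/70

Fold from the inside: start with 7/1.
  1 + 1/7 = 8/7
  3 + 7/8 = 31/8
  2 + 8/31 = 70/31
  5 + 31/70 = 381/70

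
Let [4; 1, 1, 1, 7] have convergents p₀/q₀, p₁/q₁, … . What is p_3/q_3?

Using pₖ = aₖpₖ₋₁ + pₖ₋₂, qₖ = aₖqₖ₋₁ + qₖ₋₂ (with p₋₁=1, p₋₂=0, q₋₁=0, q₋₂=1):
  k=0: a=4, p=4, q=1
  k=1: a=1, p=5, q=1
  k=2: a=1, p=9, q=2
  k=3: a=1, p=14, q=3

14/3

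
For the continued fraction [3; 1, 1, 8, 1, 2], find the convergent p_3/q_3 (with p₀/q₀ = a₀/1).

Using pₖ = aₖpₖ₋₁ + pₖ₋₂, qₖ = aₖqₖ₋₁ + qₖ₋₂ (with p₋₁=1, p₋₂=0, q₋₁=0, q₋₂=1):
  k=0: a=3, p=3, q=1
  k=1: a=1, p=4, q=1
  k=2: a=1, p=7, q=2
  k=3: a=8, p=60, q=17

60/17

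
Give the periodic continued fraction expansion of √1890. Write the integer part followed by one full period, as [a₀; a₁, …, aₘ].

[43; 2, 9, 6, 9, 2, 86]

a₀ = ⌊√1890⌋ = 43.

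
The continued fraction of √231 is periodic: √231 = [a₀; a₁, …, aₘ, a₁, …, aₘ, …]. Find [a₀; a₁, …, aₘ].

a₀ = ⌊√231⌋ = 15.
With m₀=0, d₀=1 and mₖ₊₁ = dₖaₖ − mₖ, dₖ₊₁ = (n − mₖ₊₁²)/dₖ, aₖ₊₁ = ⌊(a₀+mₖ₊₁)/dₖ₊₁⌋:
  k=1: m=15, d=6, a=5
  k=2: m=15, d=1, a=30
d=1 and a=2a₀=30 at k=2, so the next step gives (m, d) = (15, 6) again — its k=1 value — and the period has length 2.

[15; 5, 30]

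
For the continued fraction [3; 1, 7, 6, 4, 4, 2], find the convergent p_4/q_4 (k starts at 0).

Using pₖ = aₖpₖ₋₁ + pₖ₋₂, qₖ = aₖqₖ₋₁ + qₖ₋₂ (with p₋₁=1, p₋₂=0, q₋₁=0, q₋₂=1):
  k=0: a=3, p=3, q=1
  k=1: a=1, p=4, q=1
  k=2: a=7, p=31, q=8
  k=3: a=6, p=190, q=49
  k=4: a=4, p=791, q=204

791/204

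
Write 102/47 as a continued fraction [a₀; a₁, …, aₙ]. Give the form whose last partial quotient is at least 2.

[2; 5, 1, 7]

102 = 2·47 + 8
47 = 5·8 + 7
8 = 1·7 + 1
7 = 7·1 + 0  (stop)
So 102/47 = [2; 5, 1, 7].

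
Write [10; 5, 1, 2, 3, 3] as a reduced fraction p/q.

Fold from the inside: start with 3/1.
  3 + 1/3 = 10/3
  2 + 3/10 = 23/10
  1 + 10/23 = 33/23
  5 + 23/33 = 188/33
  10 + 33/188 = 1913/188

1913/188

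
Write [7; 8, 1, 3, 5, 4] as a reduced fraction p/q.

5485/771

Using pₖ = aₖpₖ₋₁ + pₖ₋₂ and qₖ = aₖqₖ₋₁ + qₖ₋₂:
  k=0: a=7, p=7, q=1
  k=1: a=8, p=57, q=8
  k=2: a=1, p=64, q=9
  k=3: a=3, p=249, q=35
  k=4: a=5, p=1309, q=184
  k=5: a=4, p=5485, q=771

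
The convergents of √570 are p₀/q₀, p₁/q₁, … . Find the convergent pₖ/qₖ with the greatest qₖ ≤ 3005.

√570 = [23; 1, 6, 1, 46, …] (period length 4).
Convergents:
  p_0/q_0 = 23/1
  p_1/q_1 = 24/1
  p_2/q_2 = 167/7
  p_3/q_3 = 191/8
  p_4/q_4 = 8953/375
  p_5/q_5 = 9144/383
  p_6/q_6 = 63817/2673
  p_7/q_7 = 72961/3056
q_6 = 2673 ≤ 3005 < 3056 = q_7, so the answer is 63817/2673.

63817/2673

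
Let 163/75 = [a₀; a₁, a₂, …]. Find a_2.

163 = 2·75 + 13   →  a_0 = 2
75 = 5·13 + 10   →  a_1 = 5
13 = 1·10 + 3   →  a_2 = 1

1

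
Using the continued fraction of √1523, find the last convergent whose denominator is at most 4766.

√1523 = [39; 39, 78, …] (period length 2).
Convergents:
  p_0/q_0 = 39/1
  p_1/q_1 = 1522/39
  p_2/q_2 = 118755/3043
  p_3/q_3 = 4632967/118716
q_2 = 3043 ≤ 4766 < 118716 = q_3, so the answer is 118755/3043.

118755/3043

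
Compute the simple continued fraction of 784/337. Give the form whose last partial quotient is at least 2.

[2; 3, 15, 1, 2, 2]

784 = 2·337 + 110
337 = 3·110 + 7
110 = 15·7 + 5
7 = 1·5 + 2
5 = 2·2 + 1
2 = 2·1 + 0  (stop)
So 784/337 = [2; 3, 15, 1, 2, 2].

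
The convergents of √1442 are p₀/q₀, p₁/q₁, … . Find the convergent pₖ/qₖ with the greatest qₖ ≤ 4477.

109630/2887

√1442 = [37; 1, 36, 1, 74, …] (period length 4).
Convergents:
  p_0/q_0 = 37/1
  p_1/q_1 = 38/1
  p_2/q_2 = 1405/37
  p_3/q_3 = 1443/38
  p_4/q_4 = 108187/2849
  p_5/q_5 = 109630/2887
  p_6/q_6 = 4054867/106781
q_5 = 2887 ≤ 4477 < 106781 = q_6, so the answer is 109630/2887.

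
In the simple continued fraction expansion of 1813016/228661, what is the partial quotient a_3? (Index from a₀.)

19

1813016 = 7·228661 + 212389   →  a_0 = 7
228661 = 1·212389 + 16272   →  a_1 = 1
212389 = 13·16272 + 853   →  a_2 = 13
16272 = 19·853 + 65   →  a_3 = 19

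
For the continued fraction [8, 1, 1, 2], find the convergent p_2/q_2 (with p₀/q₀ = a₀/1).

Using pₖ = aₖpₖ₋₁ + pₖ₋₂, qₖ = aₖqₖ₋₁ + qₖ₋₂ (with p₋₁=1, p₋₂=0, q₋₁=0, q₋₂=1):
  k=0: a=8, p=8, q=1
  k=1: a=1, p=9, q=1
  k=2: a=1, p=17, q=2

17/2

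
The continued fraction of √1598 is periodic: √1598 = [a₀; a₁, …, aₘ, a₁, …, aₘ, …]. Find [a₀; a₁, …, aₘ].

a₀ = ⌊√1598⌋ = 39.

[39; 1, 38, 1, 78]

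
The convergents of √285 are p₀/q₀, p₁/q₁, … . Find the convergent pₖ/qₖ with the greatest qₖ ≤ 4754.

√285 = [16; 1, 7, 2, 7, 1, 32, …] (period length 6).
Convergents:
  p_0/q_0 = 16/1
  p_1/q_1 = 17/1
  p_2/q_2 = 135/8
  p_3/q_3 = 287/17
  p_4/q_4 = 2144/127
  p_5/q_5 = 2431/144
  p_6/q_6 = 79936/4735
  p_7/q_7 = 82367/4879
q_6 = 4735 ≤ 4754 < 4879 = q_7, so the answer is 79936/4735.

79936/4735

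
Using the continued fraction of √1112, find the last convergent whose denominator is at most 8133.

√1112 = [33; 2, 1, 7, 1, 2, 66, …] (period length 6).
Convergents:
  p_0/q_0 = 33/1
  p_1/q_1 = 67/2
  p_2/q_2 = 100/3
  p_3/q_3 = 767/23
  p_4/q_4 = 867/26
  p_5/q_5 = 2501/75
  p_6/q_6 = 165933/4976
  p_7/q_7 = 334367/10027
q_6 = 4976 ≤ 8133 < 10027 = q_7, so the answer is 165933/4976.

165933/4976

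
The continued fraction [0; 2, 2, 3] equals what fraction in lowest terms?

7/17

Using pₖ = aₖpₖ₋₁ + pₖ₋₂ and qₖ = aₖqₖ₋₁ + qₖ₋₂:
  k=0: a=0, p=0, q=1
  k=1: a=2, p=1, q=2
  k=2: a=2, p=2, q=5
  k=3: a=3, p=7, q=17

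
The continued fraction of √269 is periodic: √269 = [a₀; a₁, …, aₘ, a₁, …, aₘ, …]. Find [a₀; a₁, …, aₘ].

a₀ = ⌊√269⌋ = 16.
With m₀=0, d₀=1 and mₖ₊₁ = dₖaₖ − mₖ, dₖ₊₁ = (n − mₖ₊₁²)/dₖ, aₖ₊₁ = ⌊(a₀+mₖ₊₁)/dₖ₊₁⌋:
  k=1: m=16, d=13, a=2
  k=2: m=10, d=13, a=2
  k=3: m=16, d=1, a=32
d=1 and a=2a₀=32 at k=3, so the next step gives (m, d) = (16, 13) again — its k=1 value — and the period has length 3.

[16; 2, 2, 32]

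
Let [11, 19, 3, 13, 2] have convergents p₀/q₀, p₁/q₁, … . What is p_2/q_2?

641/58

Using pₖ = aₖpₖ₋₁ + pₖ₋₂, qₖ = aₖqₖ₋₁ + qₖ₋₂ (with p₋₁=1, p₋₂=0, q₋₁=0, q₋₂=1):
  k=0: a=11, p=11, q=1
  k=1: a=19, p=210, q=19
  k=2: a=3, p=641, q=58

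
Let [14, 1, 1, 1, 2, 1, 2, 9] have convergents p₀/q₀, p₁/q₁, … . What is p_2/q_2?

Using pₖ = aₖpₖ₋₁ + pₖ₋₂, qₖ = aₖqₖ₋₁ + qₖ₋₂ (with p₋₁=1, p₋₂=0, q₋₁=0, q₋₂=1):
  k=0: a=14, p=14, q=1
  k=1: a=1, p=15, q=1
  k=2: a=1, p=29, q=2

29/2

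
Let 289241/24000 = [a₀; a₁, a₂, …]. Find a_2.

289241 = 12·24000 + 1241   →  a_0 = 12
24000 = 19·1241 + 421   →  a_1 = 19
1241 = 2·421 + 399   →  a_2 = 2

2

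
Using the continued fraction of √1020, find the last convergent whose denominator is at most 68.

511/16

√1020 = [31; 1, 14, 1, 62, …] (period length 4).
Convergents:
  p_0/q_0 = 31/1
  p_1/q_1 = 32/1
  p_2/q_2 = 479/15
  p_3/q_3 = 511/16
  p_4/q_4 = 32161/1007
q_3 = 16 ≤ 68 < 1007 = q_4, so the answer is 511/16.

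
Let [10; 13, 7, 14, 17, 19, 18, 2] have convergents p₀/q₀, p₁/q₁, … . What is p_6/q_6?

76992502/7641105

Using pₖ = aₖpₖ₋₁ + pₖ₋₂, qₖ = aₖqₖ₋₁ + qₖ₋₂ (with p₋₁=1, p₋₂=0, q₋₁=0, q₋₂=1):
  k=0: a=10, p=10, q=1
  k=1: a=13, p=131, q=13
  k=2: a=7, p=927, q=92
  k=3: a=14, p=13109, q=1301
  k=4: a=17, p=223780, q=22209
  k=5: a=19, p=4264929, q=423272
  k=6: a=18, p=76992502, q=7641105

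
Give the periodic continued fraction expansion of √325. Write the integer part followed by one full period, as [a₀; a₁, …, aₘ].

[18; 36]

a₀ = ⌊√325⌋ = 18.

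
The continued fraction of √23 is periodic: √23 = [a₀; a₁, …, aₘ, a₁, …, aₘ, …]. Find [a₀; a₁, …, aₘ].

[4; 1, 3, 1, 8]

a₀ = ⌊√23⌋ = 4.
With m₀=0, d₀=1 and mₖ₊₁ = dₖaₖ − mₖ, dₖ₊₁ = (n − mₖ₊₁²)/dₖ, aₖ₊₁ = ⌊(a₀+mₖ₊₁)/dₖ₊₁⌋:
  k=1: m=4, d=7, a=1
  k=2: m=3, d=2, a=3
  k=3: m=3, d=7, a=1
  k=4: m=4, d=1, a=8
d=1 and a=2a₀=8 at k=4, so the next step gives (m, d) = (4, 7) again — its k=1 value — and the period has length 4.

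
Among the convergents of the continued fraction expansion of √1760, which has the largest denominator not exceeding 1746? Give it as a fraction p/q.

√1760 = [41; 1, 19, 1, 82, …] (period length 4).
Convergents:
  p_0/q_0 = 41/1
  p_1/q_1 = 42/1
  p_2/q_2 = 839/20
  p_3/q_3 = 881/21
  p_4/q_4 = 73081/1742
  p_5/q_5 = 73962/1763
q_4 = 1742 ≤ 1746 < 1763 = q_5, so the answer is 73081/1742.

73081/1742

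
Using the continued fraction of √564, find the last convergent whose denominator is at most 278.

√564 = [23; 1, 2, 1, 46, …] (period length 4).
Convergents:
  p_0/q_0 = 23/1
  p_1/q_1 = 24/1
  p_2/q_2 = 71/3
  p_3/q_3 = 95/4
  p_4/q_4 = 4441/187
  p_5/q_5 = 4536/191
  p_6/q_6 = 13513/569
q_5 = 191 ≤ 278 < 569 = q_6, so the answer is 4536/191.

4536/191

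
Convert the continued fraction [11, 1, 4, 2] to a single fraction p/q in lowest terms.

Using pₖ = aₖpₖ₋₁ + pₖ₋₂ and qₖ = aₖqₖ₋₁ + qₖ₋₂:
  k=0: a=11, p=11, q=1
  k=1: a=1, p=12, q=1
  k=2: a=4, p=59, q=5
  k=3: a=2, p=130, q=11

130/11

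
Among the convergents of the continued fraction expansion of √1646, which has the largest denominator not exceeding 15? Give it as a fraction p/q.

284/7

√1646 = [40; 1, 1, 3, 40, 3, 1, 1, 80, …] (period length 8).
Convergents:
  p_0/q_0 = 40/1
  p_1/q_1 = 41/1
  p_2/q_2 = 81/2
  p_3/q_3 = 284/7
  p_4/q_4 = 11441/282
q_3 = 7 ≤ 15 < 282 = q_4, so the answer is 284/7.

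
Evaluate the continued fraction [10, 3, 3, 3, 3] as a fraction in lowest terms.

1123/109

Using pₖ = aₖpₖ₋₁ + pₖ₋₂ and qₖ = aₖqₖ₋₁ + qₖ₋₂:
  k=0: a=10, p=10, q=1
  k=1: a=3, p=31, q=3
  k=2: a=3, p=103, q=10
  k=3: a=3, p=340, q=33
  k=4: a=3, p=1123, q=109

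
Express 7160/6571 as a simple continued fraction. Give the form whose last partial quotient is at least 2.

7160 = 1·6571 + 589
6571 = 11·589 + 92
589 = 6·92 + 37
92 = 2·37 + 18
37 = 2·18 + 1
18 = 18·1 + 0  (stop)
So 7160/6571 = [1; 11, 6, 2, 2, 18].

[1; 11, 6, 2, 2, 18]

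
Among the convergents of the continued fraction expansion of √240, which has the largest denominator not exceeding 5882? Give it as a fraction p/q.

√240 = [15; 2, 30, …] (period length 2).
Convergents:
  p_0/q_0 = 15/1
  p_1/q_1 = 31/2
  p_2/q_2 = 945/61
  p_3/q_3 = 1921/124
  p_4/q_4 = 58575/3781
  p_5/q_5 = 119071/7686
q_4 = 3781 ≤ 5882 < 7686 = q_5, so the answer is 58575/3781.

58575/3781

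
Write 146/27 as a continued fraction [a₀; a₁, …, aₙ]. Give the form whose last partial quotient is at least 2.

[5; 2, 2, 5]

146 = 5*27 + 11
27 = 2*11 + 5
11 = 2*5 + 1
5 = 5*1 + 0  (stop)
So 146/27 = [5; 2, 2, 5].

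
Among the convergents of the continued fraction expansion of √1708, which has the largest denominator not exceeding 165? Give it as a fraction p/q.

√1708 = [41; 3, 20, 3, 82, …] (period length 4).
Convergents:
  p_0/q_0 = 41/1
  p_1/q_1 = 124/3
  p_2/q_2 = 2521/61
  p_3/q_3 = 7687/186
q_2 = 61 ≤ 165 < 186 = q_3, so the answer is 2521/61.

2521/61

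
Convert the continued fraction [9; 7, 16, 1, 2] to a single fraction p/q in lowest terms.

Using pₖ = aₖpₖ₋₁ + pₖ₋₂ and qₖ = aₖqₖ₋₁ + qₖ₋₂:
  k=0: a=9, p=9, q=1
  k=1: a=7, p=64, q=7
  k=2: a=16, p=1033, q=113
  k=3: a=1, p=1097, q=120
  k=4: a=2, p=3227, q=353

3227/353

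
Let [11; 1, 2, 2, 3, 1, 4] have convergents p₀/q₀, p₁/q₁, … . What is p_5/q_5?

Using pₖ = aₖpₖ₋₁ + pₖ₋₂, qₖ = aₖqₖ₋₁ + qₖ₋₂ (with p₋₁=1, p₋₂=0, q₋₁=0, q₋₂=1):
  k=0: a=11, p=11, q=1
  k=1: a=1, p=12, q=1
  k=2: a=2, p=35, q=3
  k=3: a=2, p=82, q=7
  k=4: a=3, p=281, q=24
  k=5: a=1, p=363, q=31

363/31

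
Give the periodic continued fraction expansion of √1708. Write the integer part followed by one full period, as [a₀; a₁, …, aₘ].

[41; 3, 20, 3, 82]

a₀ = ⌊√1708⌋ = 41.
With m₀=0, d₀=1 and mₖ₊₁ = dₖaₖ − mₖ, dₖ₊₁ = (n − mₖ₊₁²)/dₖ, aₖ₊₁ = ⌊(a₀+mₖ₊₁)/dₖ₊₁⌋:
  k=1: m=41, d=27, a=3
  k=2: m=40, d=4, a=20
  k=3: m=40, d=27, a=3
  k=4: m=41, d=1, a=82
d=1 and a=2a₀=82 at k=4, so the next step gives (m, d) = (41, 27) again — its k=1 value — and the period has length 4.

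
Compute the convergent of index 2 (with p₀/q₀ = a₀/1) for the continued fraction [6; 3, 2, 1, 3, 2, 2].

Using pₖ = aₖpₖ₋₁ + pₖ₋₂, qₖ = aₖqₖ₋₁ + qₖ₋₂ (with p₋₁=1, p₋₂=0, q₋₁=0, q₋₂=1):
  k=0: a=6, p=6, q=1
  k=1: a=3, p=19, q=3
  k=2: a=2, p=44, q=7

44/7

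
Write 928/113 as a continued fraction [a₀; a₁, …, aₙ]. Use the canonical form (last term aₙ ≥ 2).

[8; 4, 1, 2, 2, 3]

928 = 8*113 + 24
113 = 4*24 + 17
24 = 1*17 + 7
17 = 2*7 + 3
7 = 2*3 + 1
3 = 3*1 + 0  (stop)
So 928/113 = [8; 4, 1, 2, 2, 3].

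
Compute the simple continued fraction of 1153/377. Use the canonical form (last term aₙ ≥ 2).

1153 = 3·377 + 22
377 = 17·22 + 3
22 = 7·3 + 1
3 = 3·1 + 0  (stop)
So 1153/377 = [3; 17, 7, 3].

[3; 17, 7, 3]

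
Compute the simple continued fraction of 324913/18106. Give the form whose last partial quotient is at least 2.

324913 = 17*18106 + 17111
18106 = 1*17111 + 995
17111 = 17*995 + 196
995 = 5*196 + 15
196 = 13*15 + 1
15 = 15*1 + 0  (stop)
So 324913/18106 = [17; 1, 17, 5, 13, 15].

[17; 1, 17, 5, 13, 15]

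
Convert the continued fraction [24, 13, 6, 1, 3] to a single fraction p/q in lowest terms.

8547/355

Using pₖ = aₖpₖ₋₁ + pₖ₋₂ and qₖ = aₖqₖ₋₁ + qₖ₋₂:
  k=0: a=24, p=24, q=1
  k=1: a=13, p=313, q=13
  k=2: a=6, p=1902, q=79
  k=3: a=1, p=2215, q=92
  k=4: a=3, p=8547, q=355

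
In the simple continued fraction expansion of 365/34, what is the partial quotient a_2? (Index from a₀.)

2

365 = 10·34 + 25   →  a_0 = 10
34 = 1·25 + 9   →  a_1 = 1
25 = 2·9 + 7   →  a_2 = 2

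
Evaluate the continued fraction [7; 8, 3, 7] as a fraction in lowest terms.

Fold from the inside: start with 7/1.
  3 + 1/7 = 22/7
  8 + 7/22 = 183/22
  7 + 22/183 = 1303/183

1303/183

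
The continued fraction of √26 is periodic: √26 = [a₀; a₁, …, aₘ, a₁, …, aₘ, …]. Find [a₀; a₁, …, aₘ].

a₀ = ⌊√26⌋ = 5.

[5; 10]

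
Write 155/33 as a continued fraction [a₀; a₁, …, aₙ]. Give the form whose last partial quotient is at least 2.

[4; 1, 2, 3, 3]

155 = 4*33 + 23
33 = 1*23 + 10
23 = 2*10 + 3
10 = 3*3 + 1
3 = 3*1 + 0  (stop)
So 155/33 = [4; 1, 2, 3, 3].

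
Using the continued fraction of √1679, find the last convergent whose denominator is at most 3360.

136039/3320

√1679 = [40; 1, 39, 1, 80, …] (period length 4).
Convergents:
  p_0/q_0 = 40/1
  p_1/q_1 = 41/1
  p_2/q_2 = 1639/40
  p_3/q_3 = 1680/41
  p_4/q_4 = 136039/3320
  p_5/q_5 = 137719/3361
q_4 = 3320 ≤ 3360 < 3361 = q_5, so the answer is 136039/3320.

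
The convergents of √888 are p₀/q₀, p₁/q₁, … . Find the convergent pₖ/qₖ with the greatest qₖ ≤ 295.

8761/294

√888 = [29; 1, 3, 1, 58, …] (period length 4).
Convergents:
  p_0/q_0 = 29/1
  p_1/q_1 = 30/1
  p_2/q_2 = 119/4
  p_3/q_3 = 149/5
  p_4/q_4 = 8761/294
  p_5/q_5 = 8910/299
q_4 = 294 ≤ 295 < 299 = q_5, so the answer is 8761/294.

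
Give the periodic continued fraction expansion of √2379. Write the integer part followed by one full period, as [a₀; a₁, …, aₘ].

[48; 1, 3, 2, 3, 1, 96]

a₀ = ⌊√2379⌋ = 48.
With m₀=0, d₀=1 and mₖ₊₁ = dₖaₖ − mₖ, dₖ₊₁ = (n − mₖ₊₁²)/dₖ, aₖ₊₁ = ⌊(a₀+mₖ₊₁)/dₖ₊₁⌋:
  k=1: m=48, d=75, a=1
  k=2: m=27, d=22, a=3
  k=3: m=39, d=39, a=2
  k=4: m=39, d=22, a=3
  k=5: m=27, d=75, a=1
  k=6: m=48, d=1, a=96
d=1 and a=2a₀=96 at k=6, so the next step gives (m, d) = (48, 75) again — its k=1 value — and the period has length 6.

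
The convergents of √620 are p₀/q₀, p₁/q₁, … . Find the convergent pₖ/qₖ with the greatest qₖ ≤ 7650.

√620 = [24; 1, 8, 1, 48, …] (period length 4).
Convergents:
  p_0/q_0 = 24/1
  p_1/q_1 = 25/1
  p_2/q_2 = 224/9
  p_3/q_3 = 249/10
  p_4/q_4 = 12176/489
  p_5/q_5 = 12425/499
  p_6/q_6 = 111576/4481
  p_7/q_7 = 124001/4980
  p_8/q_8 = 6063624/243521
q_7 = 4980 ≤ 7650 < 243521 = q_8, so the answer is 124001/4980.

124001/4980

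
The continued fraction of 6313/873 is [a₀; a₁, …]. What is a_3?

9

6313 = 7·873 + 202   →  a_0 = 7
873 = 4·202 + 65   →  a_1 = 4
202 = 3·65 + 7   →  a_2 = 3
65 = 9·7 + 2   →  a_3 = 9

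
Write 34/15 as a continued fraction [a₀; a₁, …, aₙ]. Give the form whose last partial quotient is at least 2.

34 = 2×15 + 4
15 = 3×4 + 3
4 = 1×3 + 1
3 = 3×1 + 0  (stop)
So 34/15 = [2; 3, 1, 3].

[2; 3, 1, 3]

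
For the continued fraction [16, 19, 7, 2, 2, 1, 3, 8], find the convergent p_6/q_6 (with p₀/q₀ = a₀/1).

59281/3693

Using pₖ = aₖpₖ₋₁ + pₖ₋₂, qₖ = aₖqₖ₋₁ + qₖ₋₂ (with p₋₁=1, p₋₂=0, q₋₁=0, q₋₂=1):
  k=0: a=16, p=16, q=1
  k=1: a=19, p=305, q=19
  k=2: a=7, p=2151, q=134
  k=3: a=2, p=4607, q=287
  k=4: a=2, p=11365, q=708
  k=5: a=1, p=15972, q=995
  k=6: a=3, p=59281, q=3693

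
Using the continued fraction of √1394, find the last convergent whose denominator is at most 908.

√1394 = [37; 2, 1, 36, 1, 2, 74, …] (period length 6).
Convergents:
  p_0/q_0 = 37/1
  p_1/q_1 = 75/2
  p_2/q_2 = 112/3
  p_3/q_3 = 4107/110
  p_4/q_4 = 4219/113
  p_5/q_5 = 12545/336
  p_6/q_6 = 932549/24977
q_5 = 336 ≤ 908 < 24977 = q_6, so the answer is 12545/336.

12545/336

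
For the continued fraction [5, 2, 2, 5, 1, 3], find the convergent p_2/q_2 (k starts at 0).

Using pₖ = aₖpₖ₋₁ + pₖ₋₂, qₖ = aₖqₖ₋₁ + qₖ₋₂ (with p₋₁=1, p₋₂=0, q₋₁=0, q₋₂=1):
  k=0: a=5, p=5, q=1
  k=1: a=2, p=11, q=2
  k=2: a=2, p=27, q=5

27/5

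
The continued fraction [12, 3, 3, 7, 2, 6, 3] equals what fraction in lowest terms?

39155/3183

Using pₖ = aₖpₖ₋₁ + pₖ₋₂ and qₖ = aₖqₖ₋₁ + qₖ₋₂:
  k=0: a=12, p=12, q=1
  k=1: a=3, p=37, q=3
  k=2: a=3, p=123, q=10
  k=3: a=7, p=898, q=73
  k=4: a=2, p=1919, q=156
  k=5: a=6, p=12412, q=1009
  k=6: a=3, p=39155, q=3183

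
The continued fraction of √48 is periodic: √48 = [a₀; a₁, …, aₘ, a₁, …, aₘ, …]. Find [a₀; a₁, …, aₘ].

[6; 1, 12]

a₀ = ⌊√48⌋ = 6.
With m₀=0, d₀=1 and mₖ₊₁ = dₖaₖ − mₖ, dₖ₊₁ = (n − mₖ₊₁²)/dₖ, aₖ₊₁ = ⌊(a₀+mₖ₊₁)/dₖ₊₁⌋:
  k=1: m=6, d=12, a=1
  k=2: m=6, d=1, a=12
d=1 and a=2a₀=12 at k=2, so the next step gives (m, d) = (6, 12) again — its k=1 value — and the period has length 2.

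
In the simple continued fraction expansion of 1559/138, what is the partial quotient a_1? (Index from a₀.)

1559 = 11·138 + 41   →  a_0 = 11
138 = 3·41 + 15   →  a_1 = 3

3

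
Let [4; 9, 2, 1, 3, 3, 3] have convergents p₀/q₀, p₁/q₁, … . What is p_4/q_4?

423/103

Using pₖ = aₖpₖ₋₁ + pₖ₋₂, qₖ = aₖqₖ₋₁ + qₖ₋₂ (with p₋₁=1, p₋₂=0, q₋₁=0, q₋₂=1):
  k=0: a=4, p=4, q=1
  k=1: a=9, p=37, q=9
  k=2: a=2, p=78, q=19
  k=3: a=1, p=115, q=28
  k=4: a=3, p=423, q=103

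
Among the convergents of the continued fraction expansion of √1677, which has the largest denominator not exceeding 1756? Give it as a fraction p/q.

34399/840

√1677 = [40; 1, 19, 2, 19, 1, 80, …] (period length 6).
Convergents:
  p_0/q_0 = 40/1
  p_1/q_1 = 41/1
  p_2/q_2 = 819/20
  p_3/q_3 = 1679/41
  p_4/q_4 = 32720/799
  p_5/q_5 = 34399/840
  p_6/q_6 = 2784640/67999
q_5 = 840 ≤ 1756 < 67999 = q_6, so the answer is 34399/840.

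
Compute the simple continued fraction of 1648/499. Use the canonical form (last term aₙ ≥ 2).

1648 = 3×499 + 151
499 = 3×151 + 46
151 = 3×46 + 13
46 = 3×13 + 7
13 = 1×7 + 6
7 = 1×6 + 1
6 = 6×1 + 0  (stop)
So 1648/499 = [3; 3, 3, 3, 1, 1, 6].

[3; 3, 3, 3, 1, 1, 6]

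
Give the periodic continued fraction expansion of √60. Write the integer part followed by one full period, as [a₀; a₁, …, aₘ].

[7; 1, 2, 1, 14]

a₀ = ⌊√60⌋ = 7.
With m₀=0, d₀=1 and mₖ₊₁ = dₖaₖ − mₖ, dₖ₊₁ = (n − mₖ₊₁²)/dₖ, aₖ₊₁ = ⌊(a₀+mₖ₊₁)/dₖ₊₁⌋:
  k=1: m=7, d=11, a=1
  k=2: m=4, d=4, a=2
  k=3: m=4, d=11, a=1
  k=4: m=7, d=1, a=14
d=1 and a=2a₀=14 at k=4, so the next step gives (m, d) = (7, 11) again — its k=1 value — and the period has length 4.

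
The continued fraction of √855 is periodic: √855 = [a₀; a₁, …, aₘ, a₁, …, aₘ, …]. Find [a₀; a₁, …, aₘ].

a₀ = ⌊√855⌋ = 29.
With m₀=0, d₀=1 and mₖ₊₁ = dₖaₖ − mₖ, dₖ₊₁ = (n − mₖ₊₁²)/dₖ, aₖ₊₁ = ⌊(a₀+mₖ₊₁)/dₖ₊₁⌋:
  k=1: m=29, d=14, a=4
  k=2: m=27, d=9, a=6
  k=3: m=27, d=14, a=4
  k=4: m=29, d=1, a=58
d=1 and a=2a₀=58 at k=4, so the next step gives (m, d) = (29, 14) again — its k=1 value — and the period has length 4.

[29; 4, 6, 4, 58]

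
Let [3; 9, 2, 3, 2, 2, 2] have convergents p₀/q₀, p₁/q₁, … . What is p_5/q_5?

1143/368

Using pₖ = aₖpₖ₋₁ + pₖ₋₂, qₖ = aₖqₖ₋₁ + qₖ₋₂ (with p₋₁=1, p₋₂=0, q₋₁=0, q₋₂=1):
  k=0: a=3, p=3, q=1
  k=1: a=9, p=28, q=9
  k=2: a=2, p=59, q=19
  k=3: a=3, p=205, q=66
  k=4: a=2, p=469, q=151
  k=5: a=2, p=1143, q=368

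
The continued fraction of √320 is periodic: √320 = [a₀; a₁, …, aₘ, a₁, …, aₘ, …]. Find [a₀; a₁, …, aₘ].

a₀ = ⌊√320⌋ = 17.
With m₀=0, d₀=1 and mₖ₊₁ = dₖaₖ − mₖ, dₖ₊₁ = (n − mₖ₊₁²)/dₖ, aₖ₊₁ = ⌊(a₀+mₖ₊₁)/dₖ₊₁⌋:
  k=1: m=17, d=31, a=1
  k=2: m=14, d=4, a=7
  k=3: m=14, d=31, a=1
  k=4: m=17, d=1, a=34
d=1 and a=2a₀=34 at k=4, so the next step gives (m, d) = (17, 31) again — its k=1 value — and the period has length 4.

[17; 1, 7, 1, 34]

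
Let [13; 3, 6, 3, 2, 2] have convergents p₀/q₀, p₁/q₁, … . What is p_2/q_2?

Using pₖ = aₖpₖ₋₁ + pₖ₋₂, qₖ = aₖqₖ₋₁ + qₖ₋₂ (with p₋₁=1, p₋₂=0, q₋₁=0, q₋₂=1):
  k=0: a=13, p=13, q=1
  k=1: a=3, p=40, q=3
  k=2: a=6, p=253, q=19

253/19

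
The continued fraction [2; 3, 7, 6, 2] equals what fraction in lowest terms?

Using pₖ = aₖpₖ₋₁ + pₖ₋₂ and qₖ = aₖqₖ₋₁ + qₖ₋₂:
  k=0: a=2, p=2, q=1
  k=1: a=3, p=7, q=3
  k=2: a=7, p=51, q=22
  k=3: a=6, p=313, q=135
  k=4: a=2, p=677, q=292

677/292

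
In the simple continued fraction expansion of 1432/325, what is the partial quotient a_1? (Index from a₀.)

1432 = 4·325 + 132   →  a_0 = 4
325 = 2·132 + 61   →  a_1 = 2

2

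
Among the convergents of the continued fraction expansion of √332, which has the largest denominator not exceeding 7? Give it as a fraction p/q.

91/5

√332 = [18; 4, 1, 1, 8, 1, 1, 4, 36, …] (period length 8).
Convergents:
  p_0/q_0 = 18/1
  p_1/q_1 = 73/4
  p_2/q_2 = 91/5
  p_3/q_3 = 164/9
q_2 = 5 ≤ 7 < 9 = q_3, so the answer is 91/5.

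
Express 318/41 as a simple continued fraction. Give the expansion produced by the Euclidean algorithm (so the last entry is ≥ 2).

[7; 1, 3, 10]

318 = 7·41 + 31
41 = 1·31 + 10
31 = 3·10 + 1
10 = 10·1 + 0  (stop)
So 318/41 = [7; 1, 3, 10].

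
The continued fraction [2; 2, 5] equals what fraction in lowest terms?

Using pₖ = aₖpₖ₋₁ + pₖ₋₂ and qₖ = aₖqₖ₋₁ + qₖ₋₂:
  k=0: a=2, p=2, q=1
  k=1: a=2, p=5, q=2
  k=2: a=5, p=27, q=11

27/11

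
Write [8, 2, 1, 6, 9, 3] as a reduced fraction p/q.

4751/569

Using pₖ = aₖpₖ₋₁ + pₖ₋₂ and qₖ = aₖqₖ₋₁ + qₖ₋₂:
  k=0: a=8, p=8, q=1
  k=1: a=2, p=17, q=2
  k=2: a=1, p=25, q=3
  k=3: a=6, p=167, q=20
  k=4: a=9, p=1528, q=183
  k=5: a=3, p=4751, q=569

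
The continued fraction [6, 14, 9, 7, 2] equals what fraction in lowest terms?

Using pₖ = aₖpₖ₋₁ + pₖ₋₂ and qₖ = aₖqₖ₋₁ + qₖ₋₂:
  k=0: a=6, p=6, q=1
  k=1: a=14, p=85, q=14
  k=2: a=9, p=771, q=127
  k=3: a=7, p=5482, q=903
  k=4: a=2, p=11735, q=1933

11735/1933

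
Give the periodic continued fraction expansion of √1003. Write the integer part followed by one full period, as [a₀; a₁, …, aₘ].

a₀ = ⌊√1003⌋ = 31.
With m₀=0, d₀=1 and mₖ₊₁ = dₖaₖ − mₖ, dₖ₊₁ = (n − mₖ₊₁²)/dₖ, aₖ₊₁ = ⌊(a₀+mₖ₊₁)/dₖ₊₁⌋:
  k=1: m=31, d=42, a=1
  k=2: m=11, d=21, a=2
  k=3: m=31, d=2, a=31
  k=4: m=31, d=21, a=2
  k=5: m=11, d=42, a=1
  k=6: m=31, d=1, a=62
d=1 and a=2a₀=62 at k=6, so the next step gives (m, d) = (31, 42) again — its k=1 value — and the period has length 6.

[31; 1, 2, 31, 2, 1, 62]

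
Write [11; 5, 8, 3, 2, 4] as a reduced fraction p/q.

14733/1316

Using pₖ = aₖpₖ₋₁ + pₖ₋₂ and qₖ = aₖqₖ₋₁ + qₖ₋₂:
  k=0: a=11, p=11, q=1
  k=1: a=5, p=56, q=5
  k=2: a=8, p=459, q=41
  k=3: a=3, p=1433, q=128
  k=4: a=2, p=3325, q=297
  k=5: a=4, p=14733, q=1316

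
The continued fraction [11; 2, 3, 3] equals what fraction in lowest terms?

Fold from the inside: start with 3/1.
  3 + 1/3 = 10/3
  2 + 3/10 = 23/10
  11 + 10/23 = 263/23

263/23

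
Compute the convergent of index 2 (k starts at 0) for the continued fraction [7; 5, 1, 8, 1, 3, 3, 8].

43/6

Using pₖ = aₖpₖ₋₁ + pₖ₋₂, qₖ = aₖqₖ₋₁ + qₖ₋₂ (with p₋₁=1, p₋₂=0, q₋₁=0, q₋₂=1):
  k=0: a=7, p=7, q=1
  k=1: a=5, p=36, q=5
  k=2: a=1, p=43, q=6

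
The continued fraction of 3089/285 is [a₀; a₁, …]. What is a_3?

5

3089 = 10·285 + 239   →  a_0 = 10
285 = 1·239 + 46   →  a_1 = 1
239 = 5·46 + 9   →  a_2 = 5
46 = 5·9 + 1   →  a_3 = 5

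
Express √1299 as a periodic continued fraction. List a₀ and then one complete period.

a₀ = ⌊√1299⌋ = 36.
With m₀=0, d₀=1 and mₖ₊₁ = dₖaₖ − mₖ, dₖ₊₁ = (n − mₖ₊₁²)/dₖ, aₖ₊₁ = ⌊(a₀+mₖ₊₁)/dₖ₊₁⌋:
  k=1: m=36, d=3, a=24
  k=2: m=36, d=1, a=72
d=1 and a=2a₀=72 at k=2, so the next step gives (m, d) = (36, 3) again — its k=1 value — and the period has length 2.

[36; 24, 72]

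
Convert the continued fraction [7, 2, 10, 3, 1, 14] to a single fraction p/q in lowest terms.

9488/1269

Fold from the inside: start with 14/1.
  1 + 1/14 = 15/14
  3 + 14/15 = 59/15
  10 + 15/59 = 605/59
  2 + 59/605 = 1269/605
  7 + 605/1269 = 9488/1269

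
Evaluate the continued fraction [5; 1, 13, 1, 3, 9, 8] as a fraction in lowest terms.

26262/4427

Using pₖ = aₖpₖ₋₁ + pₖ₋₂ and qₖ = aₖqₖ₋₁ + qₖ₋₂:
  k=0: a=5, p=5, q=1
  k=1: a=1, p=6, q=1
  k=2: a=13, p=83, q=14
  k=3: a=1, p=89, q=15
  k=4: a=3, p=350, q=59
  k=5: a=9, p=3239, q=546
  k=6: a=8, p=26262, q=4427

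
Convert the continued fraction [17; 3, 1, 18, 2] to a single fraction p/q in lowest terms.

Using pₖ = aₖpₖ₋₁ + pₖ₋₂ and qₖ = aₖqₖ₋₁ + qₖ₋₂:
  k=0: a=17, p=17, q=1
  k=1: a=3, p=52, q=3
  k=2: a=1, p=69, q=4
  k=3: a=18, p=1294, q=75
  k=4: a=2, p=2657, q=154

2657/154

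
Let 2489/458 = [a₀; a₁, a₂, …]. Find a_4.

6

2489 = 5·458 + 199   →  a_0 = 5
458 = 2·199 + 60   →  a_1 = 2
199 = 3·60 + 19   →  a_2 = 3
60 = 3·19 + 3   →  a_3 = 3
19 = 6·3 + 1   →  a_4 = 6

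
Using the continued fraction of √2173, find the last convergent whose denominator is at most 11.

√2173 = [46; 1, 1, 1, 1, 1, 1, 92, …] (period length 7).
Convergents:
  p_0/q_0 = 46/1
  p_1/q_1 = 47/1
  p_2/q_2 = 93/2
  p_3/q_3 = 140/3
  p_4/q_4 = 233/5
  p_5/q_5 = 373/8
  p_6/q_6 = 606/13
q_5 = 8 ≤ 11 < 13 = q_6, so the answer is 373/8.

373/8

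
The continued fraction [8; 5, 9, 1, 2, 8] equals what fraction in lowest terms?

10122/1235

Fold from the inside: start with 8/1.
  2 + 1/8 = 17/8
  1 + 8/17 = 25/17
  9 + 17/25 = 242/25
  5 + 25/242 = 1235/242
  8 + 242/1235 = 10122/1235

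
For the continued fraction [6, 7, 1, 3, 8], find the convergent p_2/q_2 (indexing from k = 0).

Using pₖ = aₖpₖ₋₁ + pₖ₋₂, qₖ = aₖqₖ₋₁ + qₖ₋₂ (with p₋₁=1, p₋₂=0, q₋₁=0, q₋₂=1):
  k=0: a=6, p=6, q=1
  k=1: a=7, p=43, q=7
  k=2: a=1, p=49, q=8

49/8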